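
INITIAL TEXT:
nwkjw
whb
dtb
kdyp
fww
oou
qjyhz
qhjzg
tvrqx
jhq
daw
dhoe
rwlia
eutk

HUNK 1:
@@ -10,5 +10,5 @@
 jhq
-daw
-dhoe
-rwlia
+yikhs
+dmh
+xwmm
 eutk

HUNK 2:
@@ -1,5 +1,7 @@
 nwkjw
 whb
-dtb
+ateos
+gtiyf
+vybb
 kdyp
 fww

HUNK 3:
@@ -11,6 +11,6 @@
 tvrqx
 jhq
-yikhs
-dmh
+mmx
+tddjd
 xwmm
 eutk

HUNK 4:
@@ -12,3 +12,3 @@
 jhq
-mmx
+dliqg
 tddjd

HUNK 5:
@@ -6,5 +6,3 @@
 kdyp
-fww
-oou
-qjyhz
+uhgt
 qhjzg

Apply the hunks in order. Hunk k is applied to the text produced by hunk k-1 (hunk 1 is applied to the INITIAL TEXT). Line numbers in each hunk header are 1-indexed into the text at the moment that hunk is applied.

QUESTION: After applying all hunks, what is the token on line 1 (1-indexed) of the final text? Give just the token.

Answer: nwkjw

Derivation:
Hunk 1: at line 10 remove [daw,dhoe,rwlia] add [yikhs,dmh,xwmm] -> 14 lines: nwkjw whb dtb kdyp fww oou qjyhz qhjzg tvrqx jhq yikhs dmh xwmm eutk
Hunk 2: at line 1 remove [dtb] add [ateos,gtiyf,vybb] -> 16 lines: nwkjw whb ateos gtiyf vybb kdyp fww oou qjyhz qhjzg tvrqx jhq yikhs dmh xwmm eutk
Hunk 3: at line 11 remove [yikhs,dmh] add [mmx,tddjd] -> 16 lines: nwkjw whb ateos gtiyf vybb kdyp fww oou qjyhz qhjzg tvrqx jhq mmx tddjd xwmm eutk
Hunk 4: at line 12 remove [mmx] add [dliqg] -> 16 lines: nwkjw whb ateos gtiyf vybb kdyp fww oou qjyhz qhjzg tvrqx jhq dliqg tddjd xwmm eutk
Hunk 5: at line 6 remove [fww,oou,qjyhz] add [uhgt] -> 14 lines: nwkjw whb ateos gtiyf vybb kdyp uhgt qhjzg tvrqx jhq dliqg tddjd xwmm eutk
Final line 1: nwkjw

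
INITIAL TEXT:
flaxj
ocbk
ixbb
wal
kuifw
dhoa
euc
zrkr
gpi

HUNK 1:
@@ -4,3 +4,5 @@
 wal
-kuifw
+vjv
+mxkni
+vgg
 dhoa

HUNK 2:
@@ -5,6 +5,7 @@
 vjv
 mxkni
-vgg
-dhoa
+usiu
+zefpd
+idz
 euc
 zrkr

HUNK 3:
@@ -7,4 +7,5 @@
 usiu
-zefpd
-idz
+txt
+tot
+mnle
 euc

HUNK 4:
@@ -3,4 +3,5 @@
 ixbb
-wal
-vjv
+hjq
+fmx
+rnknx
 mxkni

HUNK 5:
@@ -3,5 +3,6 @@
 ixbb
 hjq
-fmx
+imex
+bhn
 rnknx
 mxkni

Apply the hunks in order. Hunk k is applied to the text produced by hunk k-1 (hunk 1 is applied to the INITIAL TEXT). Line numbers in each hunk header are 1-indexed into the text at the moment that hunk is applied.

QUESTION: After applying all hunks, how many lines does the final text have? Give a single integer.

Answer: 15

Derivation:
Hunk 1: at line 4 remove [kuifw] add [vjv,mxkni,vgg] -> 11 lines: flaxj ocbk ixbb wal vjv mxkni vgg dhoa euc zrkr gpi
Hunk 2: at line 5 remove [vgg,dhoa] add [usiu,zefpd,idz] -> 12 lines: flaxj ocbk ixbb wal vjv mxkni usiu zefpd idz euc zrkr gpi
Hunk 3: at line 7 remove [zefpd,idz] add [txt,tot,mnle] -> 13 lines: flaxj ocbk ixbb wal vjv mxkni usiu txt tot mnle euc zrkr gpi
Hunk 4: at line 3 remove [wal,vjv] add [hjq,fmx,rnknx] -> 14 lines: flaxj ocbk ixbb hjq fmx rnknx mxkni usiu txt tot mnle euc zrkr gpi
Hunk 5: at line 3 remove [fmx] add [imex,bhn] -> 15 lines: flaxj ocbk ixbb hjq imex bhn rnknx mxkni usiu txt tot mnle euc zrkr gpi
Final line count: 15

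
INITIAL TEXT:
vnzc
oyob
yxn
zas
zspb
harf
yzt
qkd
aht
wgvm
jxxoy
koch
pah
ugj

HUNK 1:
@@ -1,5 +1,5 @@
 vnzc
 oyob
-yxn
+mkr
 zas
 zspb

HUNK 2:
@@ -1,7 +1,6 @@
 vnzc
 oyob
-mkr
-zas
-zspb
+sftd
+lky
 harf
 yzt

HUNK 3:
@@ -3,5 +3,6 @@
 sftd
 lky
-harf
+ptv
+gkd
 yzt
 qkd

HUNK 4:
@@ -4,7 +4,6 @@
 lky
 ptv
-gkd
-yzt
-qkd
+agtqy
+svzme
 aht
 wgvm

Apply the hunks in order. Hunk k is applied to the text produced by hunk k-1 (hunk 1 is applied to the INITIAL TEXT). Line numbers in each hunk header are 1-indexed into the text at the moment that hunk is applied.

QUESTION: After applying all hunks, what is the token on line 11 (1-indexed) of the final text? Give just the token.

Hunk 1: at line 1 remove [yxn] add [mkr] -> 14 lines: vnzc oyob mkr zas zspb harf yzt qkd aht wgvm jxxoy koch pah ugj
Hunk 2: at line 1 remove [mkr,zas,zspb] add [sftd,lky] -> 13 lines: vnzc oyob sftd lky harf yzt qkd aht wgvm jxxoy koch pah ugj
Hunk 3: at line 3 remove [harf] add [ptv,gkd] -> 14 lines: vnzc oyob sftd lky ptv gkd yzt qkd aht wgvm jxxoy koch pah ugj
Hunk 4: at line 4 remove [gkd,yzt,qkd] add [agtqy,svzme] -> 13 lines: vnzc oyob sftd lky ptv agtqy svzme aht wgvm jxxoy koch pah ugj
Final line 11: koch

Answer: koch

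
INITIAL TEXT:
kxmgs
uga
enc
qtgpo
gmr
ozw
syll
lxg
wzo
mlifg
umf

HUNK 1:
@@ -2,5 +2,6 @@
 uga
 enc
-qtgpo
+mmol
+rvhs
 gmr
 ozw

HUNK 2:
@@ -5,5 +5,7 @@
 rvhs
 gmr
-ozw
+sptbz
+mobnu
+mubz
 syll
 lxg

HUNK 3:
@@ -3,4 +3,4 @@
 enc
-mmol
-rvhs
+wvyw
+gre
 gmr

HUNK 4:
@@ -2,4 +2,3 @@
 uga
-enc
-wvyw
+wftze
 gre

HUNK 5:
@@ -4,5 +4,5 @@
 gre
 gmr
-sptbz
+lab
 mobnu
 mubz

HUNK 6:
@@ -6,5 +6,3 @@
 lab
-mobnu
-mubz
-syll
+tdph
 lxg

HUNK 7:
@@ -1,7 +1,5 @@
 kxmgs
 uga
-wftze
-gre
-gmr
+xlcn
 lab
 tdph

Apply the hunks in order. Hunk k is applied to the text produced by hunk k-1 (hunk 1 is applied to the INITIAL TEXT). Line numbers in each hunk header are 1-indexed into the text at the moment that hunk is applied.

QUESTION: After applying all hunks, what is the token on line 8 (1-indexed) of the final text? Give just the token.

Hunk 1: at line 2 remove [qtgpo] add [mmol,rvhs] -> 12 lines: kxmgs uga enc mmol rvhs gmr ozw syll lxg wzo mlifg umf
Hunk 2: at line 5 remove [ozw] add [sptbz,mobnu,mubz] -> 14 lines: kxmgs uga enc mmol rvhs gmr sptbz mobnu mubz syll lxg wzo mlifg umf
Hunk 3: at line 3 remove [mmol,rvhs] add [wvyw,gre] -> 14 lines: kxmgs uga enc wvyw gre gmr sptbz mobnu mubz syll lxg wzo mlifg umf
Hunk 4: at line 2 remove [enc,wvyw] add [wftze] -> 13 lines: kxmgs uga wftze gre gmr sptbz mobnu mubz syll lxg wzo mlifg umf
Hunk 5: at line 4 remove [sptbz] add [lab] -> 13 lines: kxmgs uga wftze gre gmr lab mobnu mubz syll lxg wzo mlifg umf
Hunk 6: at line 6 remove [mobnu,mubz,syll] add [tdph] -> 11 lines: kxmgs uga wftze gre gmr lab tdph lxg wzo mlifg umf
Hunk 7: at line 1 remove [wftze,gre,gmr] add [xlcn] -> 9 lines: kxmgs uga xlcn lab tdph lxg wzo mlifg umf
Final line 8: mlifg

Answer: mlifg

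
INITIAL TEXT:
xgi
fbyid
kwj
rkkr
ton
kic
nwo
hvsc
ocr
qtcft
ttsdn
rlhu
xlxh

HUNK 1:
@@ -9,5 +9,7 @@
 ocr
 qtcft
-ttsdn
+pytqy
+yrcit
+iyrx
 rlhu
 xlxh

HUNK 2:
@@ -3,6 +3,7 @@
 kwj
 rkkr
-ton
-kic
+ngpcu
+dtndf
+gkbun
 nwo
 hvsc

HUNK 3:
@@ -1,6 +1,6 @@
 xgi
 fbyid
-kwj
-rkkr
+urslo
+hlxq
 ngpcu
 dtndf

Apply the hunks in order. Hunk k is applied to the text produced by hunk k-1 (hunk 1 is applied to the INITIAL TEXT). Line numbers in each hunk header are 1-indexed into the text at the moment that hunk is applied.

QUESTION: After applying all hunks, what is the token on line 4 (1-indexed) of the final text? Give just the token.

Answer: hlxq

Derivation:
Hunk 1: at line 9 remove [ttsdn] add [pytqy,yrcit,iyrx] -> 15 lines: xgi fbyid kwj rkkr ton kic nwo hvsc ocr qtcft pytqy yrcit iyrx rlhu xlxh
Hunk 2: at line 3 remove [ton,kic] add [ngpcu,dtndf,gkbun] -> 16 lines: xgi fbyid kwj rkkr ngpcu dtndf gkbun nwo hvsc ocr qtcft pytqy yrcit iyrx rlhu xlxh
Hunk 3: at line 1 remove [kwj,rkkr] add [urslo,hlxq] -> 16 lines: xgi fbyid urslo hlxq ngpcu dtndf gkbun nwo hvsc ocr qtcft pytqy yrcit iyrx rlhu xlxh
Final line 4: hlxq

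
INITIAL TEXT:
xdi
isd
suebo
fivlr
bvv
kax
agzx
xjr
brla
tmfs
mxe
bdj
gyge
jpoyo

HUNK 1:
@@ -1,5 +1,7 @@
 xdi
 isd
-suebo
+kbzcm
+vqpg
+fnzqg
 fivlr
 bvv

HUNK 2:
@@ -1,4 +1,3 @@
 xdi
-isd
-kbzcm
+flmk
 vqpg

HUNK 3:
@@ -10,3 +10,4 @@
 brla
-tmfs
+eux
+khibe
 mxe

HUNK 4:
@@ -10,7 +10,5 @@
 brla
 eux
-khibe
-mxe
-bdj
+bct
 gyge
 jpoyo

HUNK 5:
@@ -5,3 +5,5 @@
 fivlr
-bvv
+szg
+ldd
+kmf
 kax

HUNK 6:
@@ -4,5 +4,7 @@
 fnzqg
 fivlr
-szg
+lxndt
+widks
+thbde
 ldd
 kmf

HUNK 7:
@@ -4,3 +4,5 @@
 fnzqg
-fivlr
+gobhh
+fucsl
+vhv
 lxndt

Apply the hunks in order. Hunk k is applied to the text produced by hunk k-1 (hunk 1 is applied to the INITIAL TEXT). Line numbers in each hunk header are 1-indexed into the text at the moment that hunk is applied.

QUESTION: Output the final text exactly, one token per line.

Answer: xdi
flmk
vqpg
fnzqg
gobhh
fucsl
vhv
lxndt
widks
thbde
ldd
kmf
kax
agzx
xjr
brla
eux
bct
gyge
jpoyo

Derivation:
Hunk 1: at line 1 remove [suebo] add [kbzcm,vqpg,fnzqg] -> 16 lines: xdi isd kbzcm vqpg fnzqg fivlr bvv kax agzx xjr brla tmfs mxe bdj gyge jpoyo
Hunk 2: at line 1 remove [isd,kbzcm] add [flmk] -> 15 lines: xdi flmk vqpg fnzqg fivlr bvv kax agzx xjr brla tmfs mxe bdj gyge jpoyo
Hunk 3: at line 10 remove [tmfs] add [eux,khibe] -> 16 lines: xdi flmk vqpg fnzqg fivlr bvv kax agzx xjr brla eux khibe mxe bdj gyge jpoyo
Hunk 4: at line 10 remove [khibe,mxe,bdj] add [bct] -> 14 lines: xdi flmk vqpg fnzqg fivlr bvv kax agzx xjr brla eux bct gyge jpoyo
Hunk 5: at line 5 remove [bvv] add [szg,ldd,kmf] -> 16 lines: xdi flmk vqpg fnzqg fivlr szg ldd kmf kax agzx xjr brla eux bct gyge jpoyo
Hunk 6: at line 4 remove [szg] add [lxndt,widks,thbde] -> 18 lines: xdi flmk vqpg fnzqg fivlr lxndt widks thbde ldd kmf kax agzx xjr brla eux bct gyge jpoyo
Hunk 7: at line 4 remove [fivlr] add [gobhh,fucsl,vhv] -> 20 lines: xdi flmk vqpg fnzqg gobhh fucsl vhv lxndt widks thbde ldd kmf kax agzx xjr brla eux bct gyge jpoyo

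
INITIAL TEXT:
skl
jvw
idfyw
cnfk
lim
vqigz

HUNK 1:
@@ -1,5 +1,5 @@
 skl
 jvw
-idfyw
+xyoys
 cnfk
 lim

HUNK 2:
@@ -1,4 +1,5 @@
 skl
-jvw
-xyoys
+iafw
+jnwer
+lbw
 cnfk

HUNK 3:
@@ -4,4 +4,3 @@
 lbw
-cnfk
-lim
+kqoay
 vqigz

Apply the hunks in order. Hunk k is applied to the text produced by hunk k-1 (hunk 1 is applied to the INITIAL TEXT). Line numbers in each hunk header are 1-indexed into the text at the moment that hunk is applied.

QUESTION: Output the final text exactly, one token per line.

Answer: skl
iafw
jnwer
lbw
kqoay
vqigz

Derivation:
Hunk 1: at line 1 remove [idfyw] add [xyoys] -> 6 lines: skl jvw xyoys cnfk lim vqigz
Hunk 2: at line 1 remove [jvw,xyoys] add [iafw,jnwer,lbw] -> 7 lines: skl iafw jnwer lbw cnfk lim vqigz
Hunk 3: at line 4 remove [cnfk,lim] add [kqoay] -> 6 lines: skl iafw jnwer lbw kqoay vqigz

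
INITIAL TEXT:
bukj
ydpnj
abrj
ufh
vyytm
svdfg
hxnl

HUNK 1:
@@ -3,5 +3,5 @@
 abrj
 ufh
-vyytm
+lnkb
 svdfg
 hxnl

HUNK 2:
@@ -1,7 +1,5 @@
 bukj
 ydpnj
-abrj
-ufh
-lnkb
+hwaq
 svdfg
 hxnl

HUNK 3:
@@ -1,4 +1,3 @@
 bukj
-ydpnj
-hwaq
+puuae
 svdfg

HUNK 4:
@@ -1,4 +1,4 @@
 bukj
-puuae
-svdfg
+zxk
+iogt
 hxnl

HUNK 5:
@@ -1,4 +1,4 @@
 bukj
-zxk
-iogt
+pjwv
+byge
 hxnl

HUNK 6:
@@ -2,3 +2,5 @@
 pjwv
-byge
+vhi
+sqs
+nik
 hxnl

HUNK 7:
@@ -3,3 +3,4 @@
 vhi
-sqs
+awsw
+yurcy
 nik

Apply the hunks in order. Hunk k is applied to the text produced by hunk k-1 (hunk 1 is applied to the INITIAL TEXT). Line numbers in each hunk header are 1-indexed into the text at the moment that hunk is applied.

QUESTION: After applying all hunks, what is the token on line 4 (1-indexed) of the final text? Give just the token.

Hunk 1: at line 3 remove [vyytm] add [lnkb] -> 7 lines: bukj ydpnj abrj ufh lnkb svdfg hxnl
Hunk 2: at line 1 remove [abrj,ufh,lnkb] add [hwaq] -> 5 lines: bukj ydpnj hwaq svdfg hxnl
Hunk 3: at line 1 remove [ydpnj,hwaq] add [puuae] -> 4 lines: bukj puuae svdfg hxnl
Hunk 4: at line 1 remove [puuae,svdfg] add [zxk,iogt] -> 4 lines: bukj zxk iogt hxnl
Hunk 5: at line 1 remove [zxk,iogt] add [pjwv,byge] -> 4 lines: bukj pjwv byge hxnl
Hunk 6: at line 2 remove [byge] add [vhi,sqs,nik] -> 6 lines: bukj pjwv vhi sqs nik hxnl
Hunk 7: at line 3 remove [sqs] add [awsw,yurcy] -> 7 lines: bukj pjwv vhi awsw yurcy nik hxnl
Final line 4: awsw

Answer: awsw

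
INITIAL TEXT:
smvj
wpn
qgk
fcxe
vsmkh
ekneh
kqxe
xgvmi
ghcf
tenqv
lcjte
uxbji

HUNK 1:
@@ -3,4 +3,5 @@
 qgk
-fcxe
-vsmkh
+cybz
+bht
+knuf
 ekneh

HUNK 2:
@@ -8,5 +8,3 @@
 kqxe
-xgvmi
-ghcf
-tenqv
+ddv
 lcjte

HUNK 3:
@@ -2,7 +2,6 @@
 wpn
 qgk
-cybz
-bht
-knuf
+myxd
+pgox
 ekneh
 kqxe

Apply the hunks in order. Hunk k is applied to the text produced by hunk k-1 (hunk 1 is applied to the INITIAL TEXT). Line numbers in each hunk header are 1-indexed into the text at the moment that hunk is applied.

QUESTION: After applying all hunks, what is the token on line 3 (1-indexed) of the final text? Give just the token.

Answer: qgk

Derivation:
Hunk 1: at line 3 remove [fcxe,vsmkh] add [cybz,bht,knuf] -> 13 lines: smvj wpn qgk cybz bht knuf ekneh kqxe xgvmi ghcf tenqv lcjte uxbji
Hunk 2: at line 8 remove [xgvmi,ghcf,tenqv] add [ddv] -> 11 lines: smvj wpn qgk cybz bht knuf ekneh kqxe ddv lcjte uxbji
Hunk 3: at line 2 remove [cybz,bht,knuf] add [myxd,pgox] -> 10 lines: smvj wpn qgk myxd pgox ekneh kqxe ddv lcjte uxbji
Final line 3: qgk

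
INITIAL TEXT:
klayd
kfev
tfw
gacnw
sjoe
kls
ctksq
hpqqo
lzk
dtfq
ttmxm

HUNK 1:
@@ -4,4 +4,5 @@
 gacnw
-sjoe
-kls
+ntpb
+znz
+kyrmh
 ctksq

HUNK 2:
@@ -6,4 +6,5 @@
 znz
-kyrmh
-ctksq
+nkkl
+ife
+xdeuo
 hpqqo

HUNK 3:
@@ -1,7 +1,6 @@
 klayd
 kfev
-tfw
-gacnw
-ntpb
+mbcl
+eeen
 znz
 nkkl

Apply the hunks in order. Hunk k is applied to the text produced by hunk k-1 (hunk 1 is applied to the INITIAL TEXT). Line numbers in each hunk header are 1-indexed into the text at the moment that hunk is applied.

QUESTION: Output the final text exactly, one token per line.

Answer: klayd
kfev
mbcl
eeen
znz
nkkl
ife
xdeuo
hpqqo
lzk
dtfq
ttmxm

Derivation:
Hunk 1: at line 4 remove [sjoe,kls] add [ntpb,znz,kyrmh] -> 12 lines: klayd kfev tfw gacnw ntpb znz kyrmh ctksq hpqqo lzk dtfq ttmxm
Hunk 2: at line 6 remove [kyrmh,ctksq] add [nkkl,ife,xdeuo] -> 13 lines: klayd kfev tfw gacnw ntpb znz nkkl ife xdeuo hpqqo lzk dtfq ttmxm
Hunk 3: at line 1 remove [tfw,gacnw,ntpb] add [mbcl,eeen] -> 12 lines: klayd kfev mbcl eeen znz nkkl ife xdeuo hpqqo lzk dtfq ttmxm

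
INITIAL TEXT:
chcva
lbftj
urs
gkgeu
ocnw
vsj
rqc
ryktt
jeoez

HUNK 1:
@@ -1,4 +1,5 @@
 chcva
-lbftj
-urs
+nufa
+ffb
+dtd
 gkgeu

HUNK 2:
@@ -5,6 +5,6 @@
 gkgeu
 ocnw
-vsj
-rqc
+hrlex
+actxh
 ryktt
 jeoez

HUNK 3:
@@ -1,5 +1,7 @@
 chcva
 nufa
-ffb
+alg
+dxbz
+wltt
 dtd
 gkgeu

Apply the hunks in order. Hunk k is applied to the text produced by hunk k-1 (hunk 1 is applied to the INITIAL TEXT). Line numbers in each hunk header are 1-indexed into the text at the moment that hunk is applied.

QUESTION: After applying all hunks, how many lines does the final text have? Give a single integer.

Answer: 12

Derivation:
Hunk 1: at line 1 remove [lbftj,urs] add [nufa,ffb,dtd] -> 10 lines: chcva nufa ffb dtd gkgeu ocnw vsj rqc ryktt jeoez
Hunk 2: at line 5 remove [vsj,rqc] add [hrlex,actxh] -> 10 lines: chcva nufa ffb dtd gkgeu ocnw hrlex actxh ryktt jeoez
Hunk 3: at line 1 remove [ffb] add [alg,dxbz,wltt] -> 12 lines: chcva nufa alg dxbz wltt dtd gkgeu ocnw hrlex actxh ryktt jeoez
Final line count: 12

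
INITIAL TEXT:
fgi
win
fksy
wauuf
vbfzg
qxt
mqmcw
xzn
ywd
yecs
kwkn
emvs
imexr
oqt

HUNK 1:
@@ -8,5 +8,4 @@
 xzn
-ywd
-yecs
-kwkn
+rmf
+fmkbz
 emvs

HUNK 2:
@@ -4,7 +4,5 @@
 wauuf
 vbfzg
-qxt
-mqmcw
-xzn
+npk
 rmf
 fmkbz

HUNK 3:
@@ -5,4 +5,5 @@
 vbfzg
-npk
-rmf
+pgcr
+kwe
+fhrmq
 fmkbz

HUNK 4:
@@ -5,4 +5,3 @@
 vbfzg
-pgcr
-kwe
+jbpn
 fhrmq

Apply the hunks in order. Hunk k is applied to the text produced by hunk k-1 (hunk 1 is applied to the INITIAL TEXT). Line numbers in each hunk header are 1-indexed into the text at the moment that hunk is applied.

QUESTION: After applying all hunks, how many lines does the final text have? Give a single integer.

Answer: 11

Derivation:
Hunk 1: at line 8 remove [ywd,yecs,kwkn] add [rmf,fmkbz] -> 13 lines: fgi win fksy wauuf vbfzg qxt mqmcw xzn rmf fmkbz emvs imexr oqt
Hunk 2: at line 4 remove [qxt,mqmcw,xzn] add [npk] -> 11 lines: fgi win fksy wauuf vbfzg npk rmf fmkbz emvs imexr oqt
Hunk 3: at line 5 remove [npk,rmf] add [pgcr,kwe,fhrmq] -> 12 lines: fgi win fksy wauuf vbfzg pgcr kwe fhrmq fmkbz emvs imexr oqt
Hunk 4: at line 5 remove [pgcr,kwe] add [jbpn] -> 11 lines: fgi win fksy wauuf vbfzg jbpn fhrmq fmkbz emvs imexr oqt
Final line count: 11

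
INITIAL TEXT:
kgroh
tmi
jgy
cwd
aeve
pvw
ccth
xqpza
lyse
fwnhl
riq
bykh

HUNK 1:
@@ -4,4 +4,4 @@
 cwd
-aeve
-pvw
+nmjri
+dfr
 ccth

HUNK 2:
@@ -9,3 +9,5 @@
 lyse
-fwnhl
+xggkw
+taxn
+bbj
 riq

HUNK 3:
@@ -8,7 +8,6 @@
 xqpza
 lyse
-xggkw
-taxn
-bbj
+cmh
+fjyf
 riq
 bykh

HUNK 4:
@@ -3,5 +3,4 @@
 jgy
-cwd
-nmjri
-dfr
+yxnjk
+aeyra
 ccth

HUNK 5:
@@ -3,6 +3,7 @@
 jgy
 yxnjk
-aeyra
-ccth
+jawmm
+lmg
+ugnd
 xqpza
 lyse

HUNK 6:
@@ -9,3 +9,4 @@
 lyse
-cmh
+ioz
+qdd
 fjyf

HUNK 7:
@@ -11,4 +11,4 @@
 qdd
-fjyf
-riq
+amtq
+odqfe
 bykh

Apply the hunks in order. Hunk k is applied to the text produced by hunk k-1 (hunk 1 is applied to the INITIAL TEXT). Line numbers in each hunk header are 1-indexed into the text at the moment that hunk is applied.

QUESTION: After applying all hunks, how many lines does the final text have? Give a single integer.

Answer: 14

Derivation:
Hunk 1: at line 4 remove [aeve,pvw] add [nmjri,dfr] -> 12 lines: kgroh tmi jgy cwd nmjri dfr ccth xqpza lyse fwnhl riq bykh
Hunk 2: at line 9 remove [fwnhl] add [xggkw,taxn,bbj] -> 14 lines: kgroh tmi jgy cwd nmjri dfr ccth xqpza lyse xggkw taxn bbj riq bykh
Hunk 3: at line 8 remove [xggkw,taxn,bbj] add [cmh,fjyf] -> 13 lines: kgroh tmi jgy cwd nmjri dfr ccth xqpza lyse cmh fjyf riq bykh
Hunk 4: at line 3 remove [cwd,nmjri,dfr] add [yxnjk,aeyra] -> 12 lines: kgroh tmi jgy yxnjk aeyra ccth xqpza lyse cmh fjyf riq bykh
Hunk 5: at line 3 remove [aeyra,ccth] add [jawmm,lmg,ugnd] -> 13 lines: kgroh tmi jgy yxnjk jawmm lmg ugnd xqpza lyse cmh fjyf riq bykh
Hunk 6: at line 9 remove [cmh] add [ioz,qdd] -> 14 lines: kgroh tmi jgy yxnjk jawmm lmg ugnd xqpza lyse ioz qdd fjyf riq bykh
Hunk 7: at line 11 remove [fjyf,riq] add [amtq,odqfe] -> 14 lines: kgroh tmi jgy yxnjk jawmm lmg ugnd xqpza lyse ioz qdd amtq odqfe bykh
Final line count: 14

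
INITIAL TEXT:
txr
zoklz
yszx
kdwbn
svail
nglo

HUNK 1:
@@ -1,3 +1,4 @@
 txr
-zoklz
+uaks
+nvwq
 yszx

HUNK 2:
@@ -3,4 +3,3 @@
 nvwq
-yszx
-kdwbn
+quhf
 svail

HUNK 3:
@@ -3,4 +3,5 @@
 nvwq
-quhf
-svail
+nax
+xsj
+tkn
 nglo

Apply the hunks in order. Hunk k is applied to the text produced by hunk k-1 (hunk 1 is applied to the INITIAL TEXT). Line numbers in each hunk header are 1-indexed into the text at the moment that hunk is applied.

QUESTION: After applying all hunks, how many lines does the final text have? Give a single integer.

Answer: 7

Derivation:
Hunk 1: at line 1 remove [zoklz] add [uaks,nvwq] -> 7 lines: txr uaks nvwq yszx kdwbn svail nglo
Hunk 2: at line 3 remove [yszx,kdwbn] add [quhf] -> 6 lines: txr uaks nvwq quhf svail nglo
Hunk 3: at line 3 remove [quhf,svail] add [nax,xsj,tkn] -> 7 lines: txr uaks nvwq nax xsj tkn nglo
Final line count: 7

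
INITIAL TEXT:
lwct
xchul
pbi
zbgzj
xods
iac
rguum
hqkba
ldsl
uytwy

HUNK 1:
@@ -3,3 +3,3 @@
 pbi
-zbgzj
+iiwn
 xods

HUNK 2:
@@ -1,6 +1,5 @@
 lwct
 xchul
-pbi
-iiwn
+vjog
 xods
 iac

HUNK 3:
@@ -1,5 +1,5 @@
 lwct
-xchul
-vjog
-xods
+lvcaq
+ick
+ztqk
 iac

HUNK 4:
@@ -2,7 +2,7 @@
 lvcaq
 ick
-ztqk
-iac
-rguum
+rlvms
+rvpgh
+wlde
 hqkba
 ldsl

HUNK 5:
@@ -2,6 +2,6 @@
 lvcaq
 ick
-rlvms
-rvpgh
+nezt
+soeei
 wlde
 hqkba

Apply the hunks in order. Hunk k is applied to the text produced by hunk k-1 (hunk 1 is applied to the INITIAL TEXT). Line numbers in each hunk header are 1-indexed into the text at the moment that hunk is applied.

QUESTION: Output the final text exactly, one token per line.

Answer: lwct
lvcaq
ick
nezt
soeei
wlde
hqkba
ldsl
uytwy

Derivation:
Hunk 1: at line 3 remove [zbgzj] add [iiwn] -> 10 lines: lwct xchul pbi iiwn xods iac rguum hqkba ldsl uytwy
Hunk 2: at line 1 remove [pbi,iiwn] add [vjog] -> 9 lines: lwct xchul vjog xods iac rguum hqkba ldsl uytwy
Hunk 3: at line 1 remove [xchul,vjog,xods] add [lvcaq,ick,ztqk] -> 9 lines: lwct lvcaq ick ztqk iac rguum hqkba ldsl uytwy
Hunk 4: at line 2 remove [ztqk,iac,rguum] add [rlvms,rvpgh,wlde] -> 9 lines: lwct lvcaq ick rlvms rvpgh wlde hqkba ldsl uytwy
Hunk 5: at line 2 remove [rlvms,rvpgh] add [nezt,soeei] -> 9 lines: lwct lvcaq ick nezt soeei wlde hqkba ldsl uytwy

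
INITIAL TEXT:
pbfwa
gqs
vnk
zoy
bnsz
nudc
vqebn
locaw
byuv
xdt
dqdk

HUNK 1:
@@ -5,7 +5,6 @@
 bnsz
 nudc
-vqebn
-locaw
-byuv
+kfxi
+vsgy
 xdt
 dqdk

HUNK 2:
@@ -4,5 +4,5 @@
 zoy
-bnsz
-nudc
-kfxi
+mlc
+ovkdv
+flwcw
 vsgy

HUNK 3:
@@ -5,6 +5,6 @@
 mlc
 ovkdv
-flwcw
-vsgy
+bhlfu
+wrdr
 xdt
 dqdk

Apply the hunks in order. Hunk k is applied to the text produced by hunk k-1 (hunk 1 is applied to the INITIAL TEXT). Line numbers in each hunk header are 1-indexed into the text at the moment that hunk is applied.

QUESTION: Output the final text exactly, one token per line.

Hunk 1: at line 5 remove [vqebn,locaw,byuv] add [kfxi,vsgy] -> 10 lines: pbfwa gqs vnk zoy bnsz nudc kfxi vsgy xdt dqdk
Hunk 2: at line 4 remove [bnsz,nudc,kfxi] add [mlc,ovkdv,flwcw] -> 10 lines: pbfwa gqs vnk zoy mlc ovkdv flwcw vsgy xdt dqdk
Hunk 3: at line 5 remove [flwcw,vsgy] add [bhlfu,wrdr] -> 10 lines: pbfwa gqs vnk zoy mlc ovkdv bhlfu wrdr xdt dqdk

Answer: pbfwa
gqs
vnk
zoy
mlc
ovkdv
bhlfu
wrdr
xdt
dqdk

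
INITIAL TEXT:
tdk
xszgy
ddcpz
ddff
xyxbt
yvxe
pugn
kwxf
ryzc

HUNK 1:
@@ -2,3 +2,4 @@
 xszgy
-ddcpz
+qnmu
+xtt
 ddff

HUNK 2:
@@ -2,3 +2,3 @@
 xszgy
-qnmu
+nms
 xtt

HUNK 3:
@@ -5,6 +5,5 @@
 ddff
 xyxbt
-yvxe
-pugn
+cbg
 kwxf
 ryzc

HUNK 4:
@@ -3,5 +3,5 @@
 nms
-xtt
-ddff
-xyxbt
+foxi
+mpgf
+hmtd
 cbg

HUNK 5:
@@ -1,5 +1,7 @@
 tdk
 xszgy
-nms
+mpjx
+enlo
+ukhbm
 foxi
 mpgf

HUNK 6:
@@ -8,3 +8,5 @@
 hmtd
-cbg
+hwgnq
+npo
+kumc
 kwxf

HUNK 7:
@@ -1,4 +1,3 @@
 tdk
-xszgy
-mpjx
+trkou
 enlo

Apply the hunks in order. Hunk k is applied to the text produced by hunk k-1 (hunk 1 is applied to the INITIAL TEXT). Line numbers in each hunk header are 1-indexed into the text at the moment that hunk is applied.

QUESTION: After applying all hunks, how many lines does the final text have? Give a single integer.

Hunk 1: at line 2 remove [ddcpz] add [qnmu,xtt] -> 10 lines: tdk xszgy qnmu xtt ddff xyxbt yvxe pugn kwxf ryzc
Hunk 2: at line 2 remove [qnmu] add [nms] -> 10 lines: tdk xszgy nms xtt ddff xyxbt yvxe pugn kwxf ryzc
Hunk 3: at line 5 remove [yvxe,pugn] add [cbg] -> 9 lines: tdk xszgy nms xtt ddff xyxbt cbg kwxf ryzc
Hunk 4: at line 3 remove [xtt,ddff,xyxbt] add [foxi,mpgf,hmtd] -> 9 lines: tdk xszgy nms foxi mpgf hmtd cbg kwxf ryzc
Hunk 5: at line 1 remove [nms] add [mpjx,enlo,ukhbm] -> 11 lines: tdk xszgy mpjx enlo ukhbm foxi mpgf hmtd cbg kwxf ryzc
Hunk 6: at line 8 remove [cbg] add [hwgnq,npo,kumc] -> 13 lines: tdk xszgy mpjx enlo ukhbm foxi mpgf hmtd hwgnq npo kumc kwxf ryzc
Hunk 7: at line 1 remove [xszgy,mpjx] add [trkou] -> 12 lines: tdk trkou enlo ukhbm foxi mpgf hmtd hwgnq npo kumc kwxf ryzc
Final line count: 12

Answer: 12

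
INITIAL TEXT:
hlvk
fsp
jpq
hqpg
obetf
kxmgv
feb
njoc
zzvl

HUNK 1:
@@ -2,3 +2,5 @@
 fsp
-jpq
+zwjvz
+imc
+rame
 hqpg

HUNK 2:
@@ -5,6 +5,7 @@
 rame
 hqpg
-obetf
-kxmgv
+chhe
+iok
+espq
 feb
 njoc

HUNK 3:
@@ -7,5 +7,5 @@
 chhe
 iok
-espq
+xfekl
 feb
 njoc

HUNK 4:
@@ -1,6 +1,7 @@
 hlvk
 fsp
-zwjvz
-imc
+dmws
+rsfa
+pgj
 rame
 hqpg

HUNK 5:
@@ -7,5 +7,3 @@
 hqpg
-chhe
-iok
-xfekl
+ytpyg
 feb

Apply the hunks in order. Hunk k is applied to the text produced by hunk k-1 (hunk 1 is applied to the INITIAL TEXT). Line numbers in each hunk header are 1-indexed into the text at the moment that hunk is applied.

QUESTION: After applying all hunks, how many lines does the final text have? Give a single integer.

Answer: 11

Derivation:
Hunk 1: at line 2 remove [jpq] add [zwjvz,imc,rame] -> 11 lines: hlvk fsp zwjvz imc rame hqpg obetf kxmgv feb njoc zzvl
Hunk 2: at line 5 remove [obetf,kxmgv] add [chhe,iok,espq] -> 12 lines: hlvk fsp zwjvz imc rame hqpg chhe iok espq feb njoc zzvl
Hunk 3: at line 7 remove [espq] add [xfekl] -> 12 lines: hlvk fsp zwjvz imc rame hqpg chhe iok xfekl feb njoc zzvl
Hunk 4: at line 1 remove [zwjvz,imc] add [dmws,rsfa,pgj] -> 13 lines: hlvk fsp dmws rsfa pgj rame hqpg chhe iok xfekl feb njoc zzvl
Hunk 5: at line 7 remove [chhe,iok,xfekl] add [ytpyg] -> 11 lines: hlvk fsp dmws rsfa pgj rame hqpg ytpyg feb njoc zzvl
Final line count: 11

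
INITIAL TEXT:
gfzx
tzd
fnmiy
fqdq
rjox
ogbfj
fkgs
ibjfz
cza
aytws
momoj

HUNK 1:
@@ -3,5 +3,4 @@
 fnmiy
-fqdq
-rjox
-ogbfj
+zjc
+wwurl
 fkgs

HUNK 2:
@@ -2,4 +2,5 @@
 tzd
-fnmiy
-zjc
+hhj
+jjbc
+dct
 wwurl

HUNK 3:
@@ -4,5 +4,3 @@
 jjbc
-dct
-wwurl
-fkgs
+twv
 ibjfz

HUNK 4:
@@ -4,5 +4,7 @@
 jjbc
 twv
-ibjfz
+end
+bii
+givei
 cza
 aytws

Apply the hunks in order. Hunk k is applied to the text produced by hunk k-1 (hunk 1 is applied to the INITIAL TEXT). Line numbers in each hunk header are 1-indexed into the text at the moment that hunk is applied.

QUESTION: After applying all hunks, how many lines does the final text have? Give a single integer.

Answer: 11

Derivation:
Hunk 1: at line 3 remove [fqdq,rjox,ogbfj] add [zjc,wwurl] -> 10 lines: gfzx tzd fnmiy zjc wwurl fkgs ibjfz cza aytws momoj
Hunk 2: at line 2 remove [fnmiy,zjc] add [hhj,jjbc,dct] -> 11 lines: gfzx tzd hhj jjbc dct wwurl fkgs ibjfz cza aytws momoj
Hunk 3: at line 4 remove [dct,wwurl,fkgs] add [twv] -> 9 lines: gfzx tzd hhj jjbc twv ibjfz cza aytws momoj
Hunk 4: at line 4 remove [ibjfz] add [end,bii,givei] -> 11 lines: gfzx tzd hhj jjbc twv end bii givei cza aytws momoj
Final line count: 11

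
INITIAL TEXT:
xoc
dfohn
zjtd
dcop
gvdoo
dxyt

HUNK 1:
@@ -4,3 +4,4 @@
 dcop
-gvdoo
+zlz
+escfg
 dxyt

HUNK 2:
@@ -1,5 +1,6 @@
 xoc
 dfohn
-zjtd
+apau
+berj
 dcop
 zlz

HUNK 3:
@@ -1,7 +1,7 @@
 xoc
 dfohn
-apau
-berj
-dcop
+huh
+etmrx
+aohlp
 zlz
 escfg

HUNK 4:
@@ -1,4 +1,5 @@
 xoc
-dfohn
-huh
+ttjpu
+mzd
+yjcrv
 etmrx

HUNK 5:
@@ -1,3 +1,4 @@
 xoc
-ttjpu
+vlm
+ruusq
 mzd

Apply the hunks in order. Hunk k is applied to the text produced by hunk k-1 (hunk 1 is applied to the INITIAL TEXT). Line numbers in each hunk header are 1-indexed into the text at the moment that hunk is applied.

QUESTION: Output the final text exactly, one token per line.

Answer: xoc
vlm
ruusq
mzd
yjcrv
etmrx
aohlp
zlz
escfg
dxyt

Derivation:
Hunk 1: at line 4 remove [gvdoo] add [zlz,escfg] -> 7 lines: xoc dfohn zjtd dcop zlz escfg dxyt
Hunk 2: at line 1 remove [zjtd] add [apau,berj] -> 8 lines: xoc dfohn apau berj dcop zlz escfg dxyt
Hunk 3: at line 1 remove [apau,berj,dcop] add [huh,etmrx,aohlp] -> 8 lines: xoc dfohn huh etmrx aohlp zlz escfg dxyt
Hunk 4: at line 1 remove [dfohn,huh] add [ttjpu,mzd,yjcrv] -> 9 lines: xoc ttjpu mzd yjcrv etmrx aohlp zlz escfg dxyt
Hunk 5: at line 1 remove [ttjpu] add [vlm,ruusq] -> 10 lines: xoc vlm ruusq mzd yjcrv etmrx aohlp zlz escfg dxyt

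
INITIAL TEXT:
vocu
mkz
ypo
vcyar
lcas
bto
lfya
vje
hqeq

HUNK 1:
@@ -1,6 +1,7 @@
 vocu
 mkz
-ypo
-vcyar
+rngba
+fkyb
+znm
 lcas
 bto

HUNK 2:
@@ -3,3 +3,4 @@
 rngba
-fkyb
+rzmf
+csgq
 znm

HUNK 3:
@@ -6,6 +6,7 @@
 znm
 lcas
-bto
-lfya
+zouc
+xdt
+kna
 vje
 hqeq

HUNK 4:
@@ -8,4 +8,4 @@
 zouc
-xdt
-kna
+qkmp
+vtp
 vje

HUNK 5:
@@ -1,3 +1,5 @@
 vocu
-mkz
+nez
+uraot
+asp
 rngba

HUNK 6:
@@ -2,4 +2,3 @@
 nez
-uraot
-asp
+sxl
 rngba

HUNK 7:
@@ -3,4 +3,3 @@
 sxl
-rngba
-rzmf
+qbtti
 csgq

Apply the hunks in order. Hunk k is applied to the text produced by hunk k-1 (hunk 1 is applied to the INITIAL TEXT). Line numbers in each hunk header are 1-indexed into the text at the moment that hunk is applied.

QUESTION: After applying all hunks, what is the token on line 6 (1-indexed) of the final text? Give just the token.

Hunk 1: at line 1 remove [ypo,vcyar] add [rngba,fkyb,znm] -> 10 lines: vocu mkz rngba fkyb znm lcas bto lfya vje hqeq
Hunk 2: at line 3 remove [fkyb] add [rzmf,csgq] -> 11 lines: vocu mkz rngba rzmf csgq znm lcas bto lfya vje hqeq
Hunk 3: at line 6 remove [bto,lfya] add [zouc,xdt,kna] -> 12 lines: vocu mkz rngba rzmf csgq znm lcas zouc xdt kna vje hqeq
Hunk 4: at line 8 remove [xdt,kna] add [qkmp,vtp] -> 12 lines: vocu mkz rngba rzmf csgq znm lcas zouc qkmp vtp vje hqeq
Hunk 5: at line 1 remove [mkz] add [nez,uraot,asp] -> 14 lines: vocu nez uraot asp rngba rzmf csgq znm lcas zouc qkmp vtp vje hqeq
Hunk 6: at line 2 remove [uraot,asp] add [sxl] -> 13 lines: vocu nez sxl rngba rzmf csgq znm lcas zouc qkmp vtp vje hqeq
Hunk 7: at line 3 remove [rngba,rzmf] add [qbtti] -> 12 lines: vocu nez sxl qbtti csgq znm lcas zouc qkmp vtp vje hqeq
Final line 6: znm

Answer: znm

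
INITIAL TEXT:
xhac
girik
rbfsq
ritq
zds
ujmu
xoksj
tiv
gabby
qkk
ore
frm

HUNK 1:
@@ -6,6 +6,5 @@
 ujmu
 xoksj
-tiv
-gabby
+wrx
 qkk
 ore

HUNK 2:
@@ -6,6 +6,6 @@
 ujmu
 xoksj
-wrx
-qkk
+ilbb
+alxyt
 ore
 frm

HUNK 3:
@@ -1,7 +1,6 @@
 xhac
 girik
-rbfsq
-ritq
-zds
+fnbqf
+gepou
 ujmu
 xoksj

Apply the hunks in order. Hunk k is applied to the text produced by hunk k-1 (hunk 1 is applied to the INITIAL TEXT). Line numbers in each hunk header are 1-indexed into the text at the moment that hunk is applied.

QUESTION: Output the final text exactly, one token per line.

Answer: xhac
girik
fnbqf
gepou
ujmu
xoksj
ilbb
alxyt
ore
frm

Derivation:
Hunk 1: at line 6 remove [tiv,gabby] add [wrx] -> 11 lines: xhac girik rbfsq ritq zds ujmu xoksj wrx qkk ore frm
Hunk 2: at line 6 remove [wrx,qkk] add [ilbb,alxyt] -> 11 lines: xhac girik rbfsq ritq zds ujmu xoksj ilbb alxyt ore frm
Hunk 3: at line 1 remove [rbfsq,ritq,zds] add [fnbqf,gepou] -> 10 lines: xhac girik fnbqf gepou ujmu xoksj ilbb alxyt ore frm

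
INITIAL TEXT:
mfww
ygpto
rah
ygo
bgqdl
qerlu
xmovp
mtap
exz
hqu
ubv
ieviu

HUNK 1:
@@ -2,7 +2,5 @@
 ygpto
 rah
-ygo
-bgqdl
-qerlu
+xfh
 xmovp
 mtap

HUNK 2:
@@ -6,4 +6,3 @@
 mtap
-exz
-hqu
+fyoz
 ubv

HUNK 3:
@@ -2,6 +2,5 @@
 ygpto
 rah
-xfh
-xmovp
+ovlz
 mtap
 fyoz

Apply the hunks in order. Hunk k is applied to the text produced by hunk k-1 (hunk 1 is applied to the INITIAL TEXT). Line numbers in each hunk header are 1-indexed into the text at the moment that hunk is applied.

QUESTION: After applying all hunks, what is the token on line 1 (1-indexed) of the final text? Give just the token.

Hunk 1: at line 2 remove [ygo,bgqdl,qerlu] add [xfh] -> 10 lines: mfww ygpto rah xfh xmovp mtap exz hqu ubv ieviu
Hunk 2: at line 6 remove [exz,hqu] add [fyoz] -> 9 lines: mfww ygpto rah xfh xmovp mtap fyoz ubv ieviu
Hunk 3: at line 2 remove [xfh,xmovp] add [ovlz] -> 8 lines: mfww ygpto rah ovlz mtap fyoz ubv ieviu
Final line 1: mfww

Answer: mfww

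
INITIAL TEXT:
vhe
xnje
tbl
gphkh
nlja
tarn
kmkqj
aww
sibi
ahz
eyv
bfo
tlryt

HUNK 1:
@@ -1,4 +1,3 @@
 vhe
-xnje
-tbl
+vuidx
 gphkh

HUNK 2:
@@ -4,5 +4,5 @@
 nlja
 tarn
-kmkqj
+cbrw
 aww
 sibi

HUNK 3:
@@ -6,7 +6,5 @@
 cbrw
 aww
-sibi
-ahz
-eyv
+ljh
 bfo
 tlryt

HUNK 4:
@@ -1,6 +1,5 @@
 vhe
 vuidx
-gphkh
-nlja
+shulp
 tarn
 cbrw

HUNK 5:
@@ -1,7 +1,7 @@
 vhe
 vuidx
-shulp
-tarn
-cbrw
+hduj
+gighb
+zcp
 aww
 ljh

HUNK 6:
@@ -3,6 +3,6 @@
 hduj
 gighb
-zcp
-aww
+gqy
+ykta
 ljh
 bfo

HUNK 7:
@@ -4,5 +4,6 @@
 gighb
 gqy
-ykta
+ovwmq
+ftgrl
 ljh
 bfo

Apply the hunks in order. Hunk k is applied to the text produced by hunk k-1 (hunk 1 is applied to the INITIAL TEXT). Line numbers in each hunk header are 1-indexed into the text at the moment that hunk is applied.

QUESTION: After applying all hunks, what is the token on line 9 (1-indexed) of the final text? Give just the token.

Answer: bfo

Derivation:
Hunk 1: at line 1 remove [xnje,tbl] add [vuidx] -> 12 lines: vhe vuidx gphkh nlja tarn kmkqj aww sibi ahz eyv bfo tlryt
Hunk 2: at line 4 remove [kmkqj] add [cbrw] -> 12 lines: vhe vuidx gphkh nlja tarn cbrw aww sibi ahz eyv bfo tlryt
Hunk 3: at line 6 remove [sibi,ahz,eyv] add [ljh] -> 10 lines: vhe vuidx gphkh nlja tarn cbrw aww ljh bfo tlryt
Hunk 4: at line 1 remove [gphkh,nlja] add [shulp] -> 9 lines: vhe vuidx shulp tarn cbrw aww ljh bfo tlryt
Hunk 5: at line 1 remove [shulp,tarn,cbrw] add [hduj,gighb,zcp] -> 9 lines: vhe vuidx hduj gighb zcp aww ljh bfo tlryt
Hunk 6: at line 3 remove [zcp,aww] add [gqy,ykta] -> 9 lines: vhe vuidx hduj gighb gqy ykta ljh bfo tlryt
Hunk 7: at line 4 remove [ykta] add [ovwmq,ftgrl] -> 10 lines: vhe vuidx hduj gighb gqy ovwmq ftgrl ljh bfo tlryt
Final line 9: bfo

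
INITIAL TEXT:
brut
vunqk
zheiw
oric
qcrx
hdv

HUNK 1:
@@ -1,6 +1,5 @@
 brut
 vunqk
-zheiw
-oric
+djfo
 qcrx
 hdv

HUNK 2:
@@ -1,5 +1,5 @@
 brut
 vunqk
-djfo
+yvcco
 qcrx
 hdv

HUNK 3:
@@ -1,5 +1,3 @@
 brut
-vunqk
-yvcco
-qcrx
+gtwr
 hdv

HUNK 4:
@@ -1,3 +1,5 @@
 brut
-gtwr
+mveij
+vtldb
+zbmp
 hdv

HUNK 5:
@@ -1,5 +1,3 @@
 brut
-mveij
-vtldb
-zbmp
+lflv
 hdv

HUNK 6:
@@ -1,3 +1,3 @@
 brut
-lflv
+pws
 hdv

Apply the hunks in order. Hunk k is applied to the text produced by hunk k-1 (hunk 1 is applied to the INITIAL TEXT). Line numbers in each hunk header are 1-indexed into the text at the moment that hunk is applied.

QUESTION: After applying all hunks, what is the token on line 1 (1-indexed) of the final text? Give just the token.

Hunk 1: at line 1 remove [zheiw,oric] add [djfo] -> 5 lines: brut vunqk djfo qcrx hdv
Hunk 2: at line 1 remove [djfo] add [yvcco] -> 5 lines: brut vunqk yvcco qcrx hdv
Hunk 3: at line 1 remove [vunqk,yvcco,qcrx] add [gtwr] -> 3 lines: brut gtwr hdv
Hunk 4: at line 1 remove [gtwr] add [mveij,vtldb,zbmp] -> 5 lines: brut mveij vtldb zbmp hdv
Hunk 5: at line 1 remove [mveij,vtldb,zbmp] add [lflv] -> 3 lines: brut lflv hdv
Hunk 6: at line 1 remove [lflv] add [pws] -> 3 lines: brut pws hdv
Final line 1: brut

Answer: brut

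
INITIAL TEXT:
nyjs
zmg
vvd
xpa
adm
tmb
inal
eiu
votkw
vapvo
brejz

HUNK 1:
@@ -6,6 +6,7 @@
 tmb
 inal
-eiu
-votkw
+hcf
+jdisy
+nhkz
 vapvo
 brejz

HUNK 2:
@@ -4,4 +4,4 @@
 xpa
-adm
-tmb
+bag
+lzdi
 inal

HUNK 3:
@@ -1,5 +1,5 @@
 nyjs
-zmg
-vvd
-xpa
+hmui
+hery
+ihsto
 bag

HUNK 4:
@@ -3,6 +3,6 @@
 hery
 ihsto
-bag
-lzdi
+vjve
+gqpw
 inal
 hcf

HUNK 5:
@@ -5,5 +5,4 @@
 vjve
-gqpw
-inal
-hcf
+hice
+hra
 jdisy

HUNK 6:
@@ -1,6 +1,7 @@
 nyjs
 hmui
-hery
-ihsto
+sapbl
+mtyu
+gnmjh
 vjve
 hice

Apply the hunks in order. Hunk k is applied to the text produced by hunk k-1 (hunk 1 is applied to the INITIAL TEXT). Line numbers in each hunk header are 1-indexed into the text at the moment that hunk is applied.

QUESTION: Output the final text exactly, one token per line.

Hunk 1: at line 6 remove [eiu,votkw] add [hcf,jdisy,nhkz] -> 12 lines: nyjs zmg vvd xpa adm tmb inal hcf jdisy nhkz vapvo brejz
Hunk 2: at line 4 remove [adm,tmb] add [bag,lzdi] -> 12 lines: nyjs zmg vvd xpa bag lzdi inal hcf jdisy nhkz vapvo brejz
Hunk 3: at line 1 remove [zmg,vvd,xpa] add [hmui,hery,ihsto] -> 12 lines: nyjs hmui hery ihsto bag lzdi inal hcf jdisy nhkz vapvo brejz
Hunk 4: at line 3 remove [bag,lzdi] add [vjve,gqpw] -> 12 lines: nyjs hmui hery ihsto vjve gqpw inal hcf jdisy nhkz vapvo brejz
Hunk 5: at line 5 remove [gqpw,inal,hcf] add [hice,hra] -> 11 lines: nyjs hmui hery ihsto vjve hice hra jdisy nhkz vapvo brejz
Hunk 6: at line 1 remove [hery,ihsto] add [sapbl,mtyu,gnmjh] -> 12 lines: nyjs hmui sapbl mtyu gnmjh vjve hice hra jdisy nhkz vapvo brejz

Answer: nyjs
hmui
sapbl
mtyu
gnmjh
vjve
hice
hra
jdisy
nhkz
vapvo
brejz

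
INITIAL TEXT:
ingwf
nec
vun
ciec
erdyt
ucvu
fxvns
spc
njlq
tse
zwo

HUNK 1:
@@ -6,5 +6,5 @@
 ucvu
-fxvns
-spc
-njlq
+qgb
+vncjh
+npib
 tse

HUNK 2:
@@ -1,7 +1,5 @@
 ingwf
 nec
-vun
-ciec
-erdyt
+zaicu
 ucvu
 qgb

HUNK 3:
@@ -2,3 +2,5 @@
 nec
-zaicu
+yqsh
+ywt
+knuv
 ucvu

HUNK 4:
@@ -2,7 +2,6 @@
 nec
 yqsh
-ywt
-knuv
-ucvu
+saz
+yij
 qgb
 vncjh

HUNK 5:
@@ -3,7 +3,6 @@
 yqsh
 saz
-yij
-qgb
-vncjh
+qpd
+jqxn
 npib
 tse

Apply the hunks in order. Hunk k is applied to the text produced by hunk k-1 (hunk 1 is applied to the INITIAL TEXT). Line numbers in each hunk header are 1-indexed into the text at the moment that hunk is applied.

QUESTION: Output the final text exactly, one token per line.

Hunk 1: at line 6 remove [fxvns,spc,njlq] add [qgb,vncjh,npib] -> 11 lines: ingwf nec vun ciec erdyt ucvu qgb vncjh npib tse zwo
Hunk 2: at line 1 remove [vun,ciec,erdyt] add [zaicu] -> 9 lines: ingwf nec zaicu ucvu qgb vncjh npib tse zwo
Hunk 3: at line 2 remove [zaicu] add [yqsh,ywt,knuv] -> 11 lines: ingwf nec yqsh ywt knuv ucvu qgb vncjh npib tse zwo
Hunk 4: at line 2 remove [ywt,knuv,ucvu] add [saz,yij] -> 10 lines: ingwf nec yqsh saz yij qgb vncjh npib tse zwo
Hunk 5: at line 3 remove [yij,qgb,vncjh] add [qpd,jqxn] -> 9 lines: ingwf nec yqsh saz qpd jqxn npib tse zwo

Answer: ingwf
nec
yqsh
saz
qpd
jqxn
npib
tse
zwo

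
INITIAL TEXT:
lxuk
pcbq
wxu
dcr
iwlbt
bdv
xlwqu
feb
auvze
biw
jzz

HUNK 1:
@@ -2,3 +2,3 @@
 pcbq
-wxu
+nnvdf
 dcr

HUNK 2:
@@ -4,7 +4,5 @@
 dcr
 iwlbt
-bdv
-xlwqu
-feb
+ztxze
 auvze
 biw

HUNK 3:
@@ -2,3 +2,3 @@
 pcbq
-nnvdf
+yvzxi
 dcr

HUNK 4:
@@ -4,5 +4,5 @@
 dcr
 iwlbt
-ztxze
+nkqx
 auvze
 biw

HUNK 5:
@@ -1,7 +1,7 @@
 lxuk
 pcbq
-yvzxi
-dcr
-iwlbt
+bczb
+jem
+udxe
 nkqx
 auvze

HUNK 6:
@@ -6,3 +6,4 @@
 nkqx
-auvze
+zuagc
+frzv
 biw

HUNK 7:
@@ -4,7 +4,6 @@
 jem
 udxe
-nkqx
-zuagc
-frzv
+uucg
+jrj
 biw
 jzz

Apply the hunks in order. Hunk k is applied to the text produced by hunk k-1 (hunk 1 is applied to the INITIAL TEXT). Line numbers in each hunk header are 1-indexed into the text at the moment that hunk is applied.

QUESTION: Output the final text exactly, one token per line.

Hunk 1: at line 2 remove [wxu] add [nnvdf] -> 11 lines: lxuk pcbq nnvdf dcr iwlbt bdv xlwqu feb auvze biw jzz
Hunk 2: at line 4 remove [bdv,xlwqu,feb] add [ztxze] -> 9 lines: lxuk pcbq nnvdf dcr iwlbt ztxze auvze biw jzz
Hunk 3: at line 2 remove [nnvdf] add [yvzxi] -> 9 lines: lxuk pcbq yvzxi dcr iwlbt ztxze auvze biw jzz
Hunk 4: at line 4 remove [ztxze] add [nkqx] -> 9 lines: lxuk pcbq yvzxi dcr iwlbt nkqx auvze biw jzz
Hunk 5: at line 1 remove [yvzxi,dcr,iwlbt] add [bczb,jem,udxe] -> 9 lines: lxuk pcbq bczb jem udxe nkqx auvze biw jzz
Hunk 6: at line 6 remove [auvze] add [zuagc,frzv] -> 10 lines: lxuk pcbq bczb jem udxe nkqx zuagc frzv biw jzz
Hunk 7: at line 4 remove [nkqx,zuagc,frzv] add [uucg,jrj] -> 9 lines: lxuk pcbq bczb jem udxe uucg jrj biw jzz

Answer: lxuk
pcbq
bczb
jem
udxe
uucg
jrj
biw
jzz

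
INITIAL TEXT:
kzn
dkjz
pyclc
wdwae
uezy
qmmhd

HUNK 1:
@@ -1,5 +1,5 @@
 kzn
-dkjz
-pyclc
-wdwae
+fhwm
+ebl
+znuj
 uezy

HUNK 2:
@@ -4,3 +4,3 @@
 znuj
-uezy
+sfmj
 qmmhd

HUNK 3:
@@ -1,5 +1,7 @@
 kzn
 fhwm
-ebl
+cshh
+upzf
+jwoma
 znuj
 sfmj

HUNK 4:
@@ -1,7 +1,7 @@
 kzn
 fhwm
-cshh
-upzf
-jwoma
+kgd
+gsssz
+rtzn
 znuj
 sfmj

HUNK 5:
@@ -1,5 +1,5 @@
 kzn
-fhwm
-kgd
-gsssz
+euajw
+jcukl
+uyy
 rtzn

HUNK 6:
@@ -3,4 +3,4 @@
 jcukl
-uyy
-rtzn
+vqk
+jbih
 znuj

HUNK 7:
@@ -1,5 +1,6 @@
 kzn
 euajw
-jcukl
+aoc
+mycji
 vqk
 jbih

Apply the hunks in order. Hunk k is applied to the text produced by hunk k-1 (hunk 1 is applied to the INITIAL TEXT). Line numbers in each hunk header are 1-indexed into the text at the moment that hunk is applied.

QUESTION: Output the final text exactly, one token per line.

Answer: kzn
euajw
aoc
mycji
vqk
jbih
znuj
sfmj
qmmhd

Derivation:
Hunk 1: at line 1 remove [dkjz,pyclc,wdwae] add [fhwm,ebl,znuj] -> 6 lines: kzn fhwm ebl znuj uezy qmmhd
Hunk 2: at line 4 remove [uezy] add [sfmj] -> 6 lines: kzn fhwm ebl znuj sfmj qmmhd
Hunk 3: at line 1 remove [ebl] add [cshh,upzf,jwoma] -> 8 lines: kzn fhwm cshh upzf jwoma znuj sfmj qmmhd
Hunk 4: at line 1 remove [cshh,upzf,jwoma] add [kgd,gsssz,rtzn] -> 8 lines: kzn fhwm kgd gsssz rtzn znuj sfmj qmmhd
Hunk 5: at line 1 remove [fhwm,kgd,gsssz] add [euajw,jcukl,uyy] -> 8 lines: kzn euajw jcukl uyy rtzn znuj sfmj qmmhd
Hunk 6: at line 3 remove [uyy,rtzn] add [vqk,jbih] -> 8 lines: kzn euajw jcukl vqk jbih znuj sfmj qmmhd
Hunk 7: at line 1 remove [jcukl] add [aoc,mycji] -> 9 lines: kzn euajw aoc mycji vqk jbih znuj sfmj qmmhd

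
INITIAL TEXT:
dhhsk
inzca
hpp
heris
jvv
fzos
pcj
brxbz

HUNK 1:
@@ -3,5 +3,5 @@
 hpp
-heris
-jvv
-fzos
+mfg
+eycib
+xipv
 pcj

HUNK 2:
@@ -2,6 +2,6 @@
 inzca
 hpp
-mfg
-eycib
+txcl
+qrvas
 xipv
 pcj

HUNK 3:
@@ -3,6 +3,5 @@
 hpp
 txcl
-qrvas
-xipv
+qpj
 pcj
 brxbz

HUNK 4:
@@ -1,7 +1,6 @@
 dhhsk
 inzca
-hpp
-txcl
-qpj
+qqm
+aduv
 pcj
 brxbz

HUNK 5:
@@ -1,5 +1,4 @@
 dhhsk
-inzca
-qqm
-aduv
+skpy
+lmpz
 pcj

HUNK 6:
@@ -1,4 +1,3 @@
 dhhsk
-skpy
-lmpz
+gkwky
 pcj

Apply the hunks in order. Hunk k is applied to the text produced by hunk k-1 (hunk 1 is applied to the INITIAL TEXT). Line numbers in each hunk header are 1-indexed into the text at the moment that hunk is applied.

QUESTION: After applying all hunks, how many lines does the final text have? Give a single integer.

Answer: 4

Derivation:
Hunk 1: at line 3 remove [heris,jvv,fzos] add [mfg,eycib,xipv] -> 8 lines: dhhsk inzca hpp mfg eycib xipv pcj brxbz
Hunk 2: at line 2 remove [mfg,eycib] add [txcl,qrvas] -> 8 lines: dhhsk inzca hpp txcl qrvas xipv pcj brxbz
Hunk 3: at line 3 remove [qrvas,xipv] add [qpj] -> 7 lines: dhhsk inzca hpp txcl qpj pcj brxbz
Hunk 4: at line 1 remove [hpp,txcl,qpj] add [qqm,aduv] -> 6 lines: dhhsk inzca qqm aduv pcj brxbz
Hunk 5: at line 1 remove [inzca,qqm,aduv] add [skpy,lmpz] -> 5 lines: dhhsk skpy lmpz pcj brxbz
Hunk 6: at line 1 remove [skpy,lmpz] add [gkwky] -> 4 lines: dhhsk gkwky pcj brxbz
Final line count: 4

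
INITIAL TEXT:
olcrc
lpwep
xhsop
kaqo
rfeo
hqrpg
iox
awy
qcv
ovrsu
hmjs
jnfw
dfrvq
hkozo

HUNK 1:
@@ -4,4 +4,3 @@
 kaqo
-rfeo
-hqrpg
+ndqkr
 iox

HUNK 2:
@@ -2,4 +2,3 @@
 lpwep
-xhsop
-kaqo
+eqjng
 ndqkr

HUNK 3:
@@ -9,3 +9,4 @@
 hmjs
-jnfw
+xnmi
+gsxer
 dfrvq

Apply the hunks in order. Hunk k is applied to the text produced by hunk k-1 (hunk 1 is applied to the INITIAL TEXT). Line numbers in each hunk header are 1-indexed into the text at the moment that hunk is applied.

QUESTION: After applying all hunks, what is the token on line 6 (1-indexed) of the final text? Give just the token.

Hunk 1: at line 4 remove [rfeo,hqrpg] add [ndqkr] -> 13 lines: olcrc lpwep xhsop kaqo ndqkr iox awy qcv ovrsu hmjs jnfw dfrvq hkozo
Hunk 2: at line 2 remove [xhsop,kaqo] add [eqjng] -> 12 lines: olcrc lpwep eqjng ndqkr iox awy qcv ovrsu hmjs jnfw dfrvq hkozo
Hunk 3: at line 9 remove [jnfw] add [xnmi,gsxer] -> 13 lines: olcrc lpwep eqjng ndqkr iox awy qcv ovrsu hmjs xnmi gsxer dfrvq hkozo
Final line 6: awy

Answer: awy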